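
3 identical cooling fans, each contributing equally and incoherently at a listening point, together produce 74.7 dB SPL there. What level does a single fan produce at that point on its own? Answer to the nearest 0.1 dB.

3 equal incoherent sources add 10·log₁₀(3) = 4.77 dB over one source.
L_one = 74.7 − 4.77 = 69.9 dB SPL.

69.9 dB SPL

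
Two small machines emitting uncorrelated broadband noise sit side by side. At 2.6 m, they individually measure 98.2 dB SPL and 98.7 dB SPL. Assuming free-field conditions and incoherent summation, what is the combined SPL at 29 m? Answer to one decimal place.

80.5 dB SPL

Combined at 2.6 m: 10·log₁₀(10^(98.2/10)+10^(98.7/10)) = 101.47 dB SPL.
Then apply −20·log₁₀(29/2.6) = -20.95 dB → 80.5 dB SPL.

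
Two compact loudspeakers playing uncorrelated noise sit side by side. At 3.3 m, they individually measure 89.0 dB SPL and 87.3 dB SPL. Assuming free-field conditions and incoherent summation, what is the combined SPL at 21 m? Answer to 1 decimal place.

Combined at 3.3 m: 10·log₁₀(10^(89.0/10)+10^(87.3/10)) = 91.24 dB SPL.
Then apply −20·log₁₀(21/3.3) = -16.07 dB → 75.2 dB SPL.

75.2 dB SPL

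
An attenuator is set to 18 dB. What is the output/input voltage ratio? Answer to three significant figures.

0.126

Voltage ratio = 10^(dB/20).
10^(-18/20) = 10^(-0.9000) = 0.126.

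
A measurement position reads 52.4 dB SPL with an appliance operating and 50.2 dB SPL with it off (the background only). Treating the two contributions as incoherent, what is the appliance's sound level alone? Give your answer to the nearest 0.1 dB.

48.4 dB SPL

Remove the background by subtracting linear intensities:
L_src = 10·log₁₀(10^(52.4/10) − 10^(50.2/10)) = 10·log₁₀(69070) = 48.4 dB SPL.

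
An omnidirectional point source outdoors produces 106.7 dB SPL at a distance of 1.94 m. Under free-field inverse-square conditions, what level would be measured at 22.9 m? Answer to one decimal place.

85.3 dB SPL

For a point source in a free field, ΔL = −20·log₁₀(d₂/d₁).
ΔL = −20·log₁₀(22.9/1.94) = -21.44 dB, so L₂ = 106.7 + (-21.44) = 85.3 dB SPL.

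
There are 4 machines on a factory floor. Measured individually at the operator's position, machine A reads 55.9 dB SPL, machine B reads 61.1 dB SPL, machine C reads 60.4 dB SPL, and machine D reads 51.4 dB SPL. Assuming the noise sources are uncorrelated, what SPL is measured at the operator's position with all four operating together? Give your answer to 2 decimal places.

Uncorrelated sources add in intensity (power), not in dB.
L_total = 10·log₁₀(10^(55.9/10) + 10^(61.1/10) + 10^(60.4/10) + 10^(51.4/10)) = 10·log₁₀(2912000) = 64.64 dB SPL.

64.64 dB SPL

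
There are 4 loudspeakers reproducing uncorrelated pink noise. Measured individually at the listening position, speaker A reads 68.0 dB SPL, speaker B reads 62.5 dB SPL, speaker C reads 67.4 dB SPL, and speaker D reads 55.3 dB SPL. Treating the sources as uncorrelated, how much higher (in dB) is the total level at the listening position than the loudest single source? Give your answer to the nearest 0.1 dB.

3.4 dB

Incoherent sources sum as intensities:
L_total = 10·log₁₀(10^(68.0/10) + 10^(62.5/10) + 10^(67.4/10) + 10^(55.3/10)) = 71.44 dB SPL.
Excess over the loudest (68.0 dB): 71.44 − 68.0 = 3.4 dB.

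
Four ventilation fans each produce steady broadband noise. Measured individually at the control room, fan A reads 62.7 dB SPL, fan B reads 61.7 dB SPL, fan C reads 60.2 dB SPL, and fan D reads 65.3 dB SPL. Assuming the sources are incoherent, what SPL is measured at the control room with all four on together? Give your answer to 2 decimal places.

68.91 dB SPL

Incoherent sources sum as intensities:
L_total = 10·log₁₀(10^(62.7/10) + 10^(61.7/10) + 10^(60.2/10) + 10^(65.3/10)) = 10·log₁₀(7777000) = 68.91 dB SPL.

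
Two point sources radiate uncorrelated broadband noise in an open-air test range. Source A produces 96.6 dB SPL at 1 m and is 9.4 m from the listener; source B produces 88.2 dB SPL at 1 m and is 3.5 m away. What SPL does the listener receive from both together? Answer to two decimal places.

At the listener: L_A = 96.6 − 20·log₁₀(9.4) = 77.137 dB; L_B = 88.2 − 20·log₁₀(3.5) = 77.319 dB.
Combined: 10·log₁₀(10^(77.137/10)+10^(77.319/10)) = 80.24 dB SPL.

80.24 dB SPL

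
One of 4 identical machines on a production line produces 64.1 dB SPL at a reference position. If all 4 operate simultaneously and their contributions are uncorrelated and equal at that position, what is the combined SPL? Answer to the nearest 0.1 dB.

70.1 dB SPL

4 equal incoherent sources raise the level by 10·log₁₀(4) = 6.02 dB.
L_total = 64.1 + 6.02 = 70.1 dB SPL.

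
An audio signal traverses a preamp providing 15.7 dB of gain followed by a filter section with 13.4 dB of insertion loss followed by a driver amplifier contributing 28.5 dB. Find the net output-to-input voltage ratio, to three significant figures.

Net gain = 15.7 + (−13.4) + 28.5 = 30.8 dB.
Voltage ratio = 10^(30.8/20) = 34.7.

34.7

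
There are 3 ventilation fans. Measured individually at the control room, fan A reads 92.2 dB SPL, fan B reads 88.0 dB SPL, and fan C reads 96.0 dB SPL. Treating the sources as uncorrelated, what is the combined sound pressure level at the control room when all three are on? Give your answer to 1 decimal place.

98.0 dB SPL

Uncorrelated sources add in intensity (power), not in dB.
L_total = 10·log₁₀(10^(92.2/10) + 10^(88.0/10) + 10^(96.0/10)) = 10·log₁₀(6272000000) = 98.0 dB SPL.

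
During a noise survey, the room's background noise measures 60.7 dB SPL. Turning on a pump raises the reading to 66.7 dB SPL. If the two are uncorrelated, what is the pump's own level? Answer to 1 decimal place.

65.4 dB SPL

Background correction is a power subtraction:
L_src = 10·log₁₀(10^(66.7/10) − 10^(60.7/10)) = 10·log₁₀(3502000) = 65.4 dB SPL.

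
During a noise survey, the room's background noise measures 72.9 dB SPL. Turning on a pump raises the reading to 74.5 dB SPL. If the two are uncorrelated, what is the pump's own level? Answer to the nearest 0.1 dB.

Subtract intensities: L_src = 10·log₁₀(10^(L_total/10) − 10^(L_bg/10)).
L_src = 10·log₁₀(10^(74.5/10) − 10^(72.9/10)) = 10·log₁₀(8685000) = 69.4 dB SPL.

69.4 dB SPL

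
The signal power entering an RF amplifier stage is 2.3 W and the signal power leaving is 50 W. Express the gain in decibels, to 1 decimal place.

13.4 dB

For a power ratio, dB = 10·log₁₀(P₂/P₁).
10·log₁₀(50/2.3) = 10·log₁₀(21.74) = 13.4 dB.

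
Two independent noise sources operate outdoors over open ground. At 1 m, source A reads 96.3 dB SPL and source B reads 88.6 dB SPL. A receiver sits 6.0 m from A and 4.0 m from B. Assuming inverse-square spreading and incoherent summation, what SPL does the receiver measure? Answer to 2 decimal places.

At the listener: L_A = 96.3 − 20·log₁₀(6.0) = 80.737 dB; L_B = 88.6 − 20·log₁₀(4.0) = 76.559 dB.
Combined: 10·log₁₀(10^(80.737/10)+10^(76.559/10)) = 82.14 dB SPL.

82.14 dB SPL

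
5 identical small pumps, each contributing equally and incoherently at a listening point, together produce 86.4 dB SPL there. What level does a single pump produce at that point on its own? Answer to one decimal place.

5 equal incoherent sources add 10·log₁₀(5) = 6.99 dB over one source.
L_one = 86.4 − 6.99 = 79.4 dB SPL.

79.4 dB SPL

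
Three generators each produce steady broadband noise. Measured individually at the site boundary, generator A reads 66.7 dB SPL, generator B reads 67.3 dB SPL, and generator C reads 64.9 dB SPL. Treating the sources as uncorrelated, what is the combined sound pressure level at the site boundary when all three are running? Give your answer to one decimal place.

71.2 dB SPL

Incoherent sources sum as intensities:
L_total = 10·log₁₀(10^(66.7/10) + 10^(67.3/10) + 10^(64.9/10)) = 10·log₁₀(13140000) = 71.2 dB SPL.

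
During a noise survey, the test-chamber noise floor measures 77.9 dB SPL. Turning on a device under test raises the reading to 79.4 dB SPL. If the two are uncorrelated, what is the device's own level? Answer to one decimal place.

74.1 dB SPL

Background correction is a power subtraction:
L_src = 10·log₁₀(10^(79.4/10) − 10^(77.9/10)) = 10·log₁₀(25440000) = 74.1 dB SPL.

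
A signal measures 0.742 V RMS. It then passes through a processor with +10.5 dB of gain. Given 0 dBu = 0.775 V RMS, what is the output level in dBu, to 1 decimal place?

+10.1 dBu

Input level: 20·log₁₀(0.742/0.775) = -0.38 dBu.
Output: -0.38 + 10.5 = +10.1 dBu.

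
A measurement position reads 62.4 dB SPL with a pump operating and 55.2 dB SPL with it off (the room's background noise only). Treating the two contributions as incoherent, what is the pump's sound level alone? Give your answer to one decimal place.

Subtract intensities: L_src = 10·log₁₀(10^(L_total/10) − 10^(L_bg/10)).
L_src = 10·log₁₀(10^(62.4/10) − 10^(55.2/10)) = 10·log₁₀(1407000) = 61.5 dB SPL.

61.5 dB SPL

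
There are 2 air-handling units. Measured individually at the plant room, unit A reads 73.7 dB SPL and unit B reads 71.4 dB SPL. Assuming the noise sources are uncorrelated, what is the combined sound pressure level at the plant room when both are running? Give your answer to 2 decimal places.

75.71 dB SPL

Add the sources as powers (linear), then convert back to dB:
L_total = 10·log₁₀(10^(73.7/10) + 10^(71.4/10)) = 10·log₁₀(37250000) = 75.71 dB SPL.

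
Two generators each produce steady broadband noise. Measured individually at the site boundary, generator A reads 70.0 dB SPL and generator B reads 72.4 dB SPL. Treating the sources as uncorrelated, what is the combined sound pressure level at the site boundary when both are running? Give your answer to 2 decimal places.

74.37 dB SPL

Uncorrelated sources add in intensity (power), not in dB.
L_total = 10·log₁₀(10^(70.0/10) + 10^(72.4/10)) = 10·log₁₀(27380000) = 74.37 dB SPL.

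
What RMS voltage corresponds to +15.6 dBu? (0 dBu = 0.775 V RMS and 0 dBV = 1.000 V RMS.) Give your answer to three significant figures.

4.67 V

V = 0.775 V × 10^(+15.6/20).
= 0.775 × 6.026 = 4.67 V.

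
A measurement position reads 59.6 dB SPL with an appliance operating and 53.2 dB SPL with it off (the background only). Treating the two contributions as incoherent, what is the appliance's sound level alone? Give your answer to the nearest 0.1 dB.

Background correction is a power subtraction:
L_src = 10·log₁₀(10^(59.6/10) − 10^(53.2/10)) = 10·log₁₀(703100) = 58.5 dB SPL.

58.5 dB SPL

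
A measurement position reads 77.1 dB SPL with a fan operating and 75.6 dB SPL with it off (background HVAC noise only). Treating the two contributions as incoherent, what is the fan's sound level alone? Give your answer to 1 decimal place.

71.8 dB SPL

Remove the background by subtracting linear intensities:
L_src = 10·log₁₀(10^(77.1/10) − 10^(75.6/10)) = 10·log₁₀(14980000) = 71.8 dB SPL.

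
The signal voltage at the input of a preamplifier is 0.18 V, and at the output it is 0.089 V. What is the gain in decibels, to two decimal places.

-6.12 dB

Voltage ratio → dB uses the 20·log₁₀ form:
20·log₁₀(0.089/0.18) = 20·log₁₀(0.4944) = -6.12 dB.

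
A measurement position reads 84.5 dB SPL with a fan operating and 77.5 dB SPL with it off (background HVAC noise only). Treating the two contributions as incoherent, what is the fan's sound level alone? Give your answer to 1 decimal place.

Subtract intensities: L_src = 10·log₁₀(10^(L_total/10) − 10^(L_bg/10)).
L_src = 10·log₁₀(10^(84.5/10) − 10^(77.5/10)) = 10·log₁₀(225600000) = 83.5 dB SPL.

83.5 dB SPL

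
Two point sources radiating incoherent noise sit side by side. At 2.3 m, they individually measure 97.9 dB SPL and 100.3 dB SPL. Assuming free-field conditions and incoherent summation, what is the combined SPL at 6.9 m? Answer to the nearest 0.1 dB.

Combined at 2.3 m: 10·log₁₀(10^(97.9/10)+10^(100.3/10)) = 102.27 dB SPL.
Then apply −20·log₁₀(6.9/2.3) = -9.54 dB → 92.7 dB SPL.

92.7 dB SPL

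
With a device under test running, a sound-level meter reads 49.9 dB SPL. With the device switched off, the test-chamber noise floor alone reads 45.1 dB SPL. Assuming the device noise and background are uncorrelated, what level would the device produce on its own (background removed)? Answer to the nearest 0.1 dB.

Subtract intensities: L_src = 10·log₁₀(10^(L_total/10) − 10^(L_bg/10)).
L_src = 10·log₁₀(10^(49.9/10) − 10^(45.1/10)) = 10·log₁₀(65360) = 48.2 dB SPL.

48.2 dB SPL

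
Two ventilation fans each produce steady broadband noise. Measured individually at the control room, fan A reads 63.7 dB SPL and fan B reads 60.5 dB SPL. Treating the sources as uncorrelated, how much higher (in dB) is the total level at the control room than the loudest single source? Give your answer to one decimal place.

Add the sources as powers (linear), then convert back to dB:
L_total = 10·log₁₀(10^(63.7/10) + 10^(60.5/10)) = 65.40 dB SPL.
Excess over the loudest (63.7 dB): 65.40 − 63.7 = 1.7 dB.

1.7 dB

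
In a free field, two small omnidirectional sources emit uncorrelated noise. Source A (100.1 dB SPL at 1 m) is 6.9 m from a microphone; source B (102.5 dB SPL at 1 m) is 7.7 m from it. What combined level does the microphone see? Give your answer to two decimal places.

87.12 dB SPL

At the listener: L_A = 100.1 − 20·log₁₀(6.9) = 83.323 dB; L_B = 102.5 − 20·log₁₀(7.7) = 84.770 dB.
Combined: 10·log₁₀(10^(83.323/10)+10^(84.770/10)) = 87.12 dB SPL.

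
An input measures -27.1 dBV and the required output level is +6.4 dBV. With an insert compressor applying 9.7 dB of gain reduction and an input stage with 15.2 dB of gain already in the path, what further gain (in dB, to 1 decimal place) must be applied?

The required make-up gain is the shortfall in the dB sum.
G = +6.4 − (-27.1) + 9.7 − 15.2 = 28.0 dB.

28.0 dB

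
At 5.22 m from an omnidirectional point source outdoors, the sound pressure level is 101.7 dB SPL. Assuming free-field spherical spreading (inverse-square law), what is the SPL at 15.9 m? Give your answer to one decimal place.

Inverse-square spreading gives ΔL = −20·log₁₀(d₂/d₁).
ΔL = −20·log₁₀(15.9/5.22) = -9.67 dB, so L₂ = 101.7 + (-9.67) = 92.0 dB SPL.

92.0 dB SPL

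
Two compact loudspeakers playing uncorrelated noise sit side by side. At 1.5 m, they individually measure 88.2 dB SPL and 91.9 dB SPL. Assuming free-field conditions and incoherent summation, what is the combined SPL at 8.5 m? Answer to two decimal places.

Combined at 1.5 m: 10·log₁₀(10^(88.2/10)+10^(91.9/10)) = 93.443 dB SPL.
Then apply −20·log₁₀(8.5/1.5) = -15.067 dB → 78.38 dB SPL.

78.38 dB SPL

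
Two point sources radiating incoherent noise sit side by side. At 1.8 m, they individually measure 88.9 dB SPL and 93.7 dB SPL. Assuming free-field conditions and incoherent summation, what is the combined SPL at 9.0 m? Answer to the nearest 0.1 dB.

Combined at 1.8 m: 10·log₁₀(10^(88.9/10)+10^(93.7/10)) = 94.94 dB SPL.
Then apply −20·log₁₀(9.0/1.8) = -13.98 dB → 81.0 dB SPL.

81.0 dB SPL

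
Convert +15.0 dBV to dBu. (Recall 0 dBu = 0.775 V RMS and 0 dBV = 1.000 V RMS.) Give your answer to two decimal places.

+17.21 dBu

The offset between the scales is 20·log₁₀(0.775/1.000) = −2.214 dB.
So dBu = +15.0 + 2.214 = +17.21 dBu.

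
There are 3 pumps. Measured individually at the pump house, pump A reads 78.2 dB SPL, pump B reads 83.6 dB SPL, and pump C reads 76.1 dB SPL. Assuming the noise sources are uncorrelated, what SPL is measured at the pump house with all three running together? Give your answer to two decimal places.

85.26 dB SPL

Uncorrelated sources add in intensity (power), not in dB.
L_total = 10·log₁₀(10^(78.2/10) + 10^(83.6/10) + 10^(76.1/10)) = 10·log₁₀(335900000) = 85.26 dB SPL.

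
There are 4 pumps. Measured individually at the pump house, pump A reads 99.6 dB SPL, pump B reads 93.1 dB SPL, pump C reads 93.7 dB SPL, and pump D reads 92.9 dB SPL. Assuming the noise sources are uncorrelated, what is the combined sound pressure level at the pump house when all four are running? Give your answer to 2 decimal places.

101.89 dB SPL

Incoherent sources sum as intensities:
L_total = 10·log₁₀(10^(99.6/10) + 10^(93.1/10) + 10^(93.7/10) + 10^(92.9/10)) = 10·log₁₀(15456000000) = 101.89 dB SPL.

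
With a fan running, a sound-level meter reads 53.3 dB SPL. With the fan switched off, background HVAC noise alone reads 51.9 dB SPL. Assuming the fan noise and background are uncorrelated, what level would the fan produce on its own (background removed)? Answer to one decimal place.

Subtract intensities: L_src = 10·log₁₀(10^(L_total/10) − 10^(L_bg/10)).
L_src = 10·log₁₀(10^(53.3/10) − 10^(51.9/10)) = 10·log₁₀(58910) = 47.7 dB SPL.

47.7 dB SPL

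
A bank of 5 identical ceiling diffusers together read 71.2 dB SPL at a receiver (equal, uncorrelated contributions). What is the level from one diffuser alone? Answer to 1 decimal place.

5 equal incoherent sources add 10·log₁₀(5) = 6.99 dB over one source.
L_one = 71.2 − 6.99 = 64.2 dB SPL.

64.2 dB SPL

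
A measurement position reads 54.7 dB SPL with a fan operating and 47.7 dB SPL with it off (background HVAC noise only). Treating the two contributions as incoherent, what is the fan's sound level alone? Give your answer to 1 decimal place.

53.7 dB SPL

Remove the background by subtracting linear intensities:
L_src = 10·log₁₀(10^(54.7/10) − 10^(47.7/10)) = 10·log₁₀(236200) = 53.7 dB SPL.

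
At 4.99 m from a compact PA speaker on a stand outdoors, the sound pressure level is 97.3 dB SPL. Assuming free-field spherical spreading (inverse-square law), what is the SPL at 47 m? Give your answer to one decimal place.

Inverse-square spreading gives ΔL = −20·log₁₀(d₂/d₁).
ΔL = −20·log₁₀(47/4.99) = -19.48 dB, so L₂ = 97.3 + (-19.48) = 77.8 dB SPL.

77.8 dB SPL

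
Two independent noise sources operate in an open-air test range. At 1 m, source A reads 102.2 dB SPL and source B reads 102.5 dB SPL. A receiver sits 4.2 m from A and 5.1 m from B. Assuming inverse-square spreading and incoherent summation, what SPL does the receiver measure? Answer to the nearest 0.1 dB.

At the listener: L_A = 102.2 − 20·log₁₀(4.2) = 89.74 dB; L_B = 102.5 − 20·log₁₀(5.1) = 88.35 dB.
Combined: 10·log₁₀(10^(89.74/10)+10^(88.35/10)) = 92.1 dB SPL.

92.1 dB SPL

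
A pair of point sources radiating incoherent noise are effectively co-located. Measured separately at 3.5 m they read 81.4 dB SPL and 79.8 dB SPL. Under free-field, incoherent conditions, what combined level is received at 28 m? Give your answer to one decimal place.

65.6 dB SPL

Combined at 3.5 m: 10·log₁₀(10^(81.4/10)+10^(79.8/10)) = 83.68 dB SPL.
Then apply −20·log₁₀(28/3.5) = -18.06 dB → 65.6 dB SPL.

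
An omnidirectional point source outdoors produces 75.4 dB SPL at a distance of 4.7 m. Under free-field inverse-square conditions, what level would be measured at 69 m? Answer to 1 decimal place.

52.1 dB SPL

For a point source in a free field, ΔL = −20·log₁₀(d₂/d₁).
ΔL = −20·log₁₀(69/4.7) = -23.34 dB, so L₂ = 75.4 + (-23.34) = 52.1 dB SPL.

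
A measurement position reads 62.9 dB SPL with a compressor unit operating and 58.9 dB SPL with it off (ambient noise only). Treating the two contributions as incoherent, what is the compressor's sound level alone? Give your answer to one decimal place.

60.7 dB SPL

Remove the background by subtracting linear intensities:
L_src = 10·log₁₀(10^(62.9/10) − 10^(58.9/10)) = 10·log₁₀(1174000) = 60.7 dB SPL.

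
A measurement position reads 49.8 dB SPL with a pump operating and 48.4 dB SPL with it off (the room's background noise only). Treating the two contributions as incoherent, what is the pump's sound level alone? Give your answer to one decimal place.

44.2 dB SPL

Background correction is a power subtraction:
L_src = 10·log₁₀(10^(49.8/10) − 10^(48.4/10)) = 10·log₁₀(26320) = 44.2 dB SPL.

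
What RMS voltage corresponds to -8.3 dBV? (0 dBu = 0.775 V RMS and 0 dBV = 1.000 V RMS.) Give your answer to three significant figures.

V = 1.000 V × 10^(-8.3/20).
= 1.000 × 0.3846 = 0.385 V.

0.385 V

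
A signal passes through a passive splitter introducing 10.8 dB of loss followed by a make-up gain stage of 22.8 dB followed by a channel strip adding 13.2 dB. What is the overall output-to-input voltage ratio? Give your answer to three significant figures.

Net gain = (−10.8) + 22.8 + 13.2 = 25.2 dB.
Voltage ratio = 10^(25.2/20) = 18.2.

18.2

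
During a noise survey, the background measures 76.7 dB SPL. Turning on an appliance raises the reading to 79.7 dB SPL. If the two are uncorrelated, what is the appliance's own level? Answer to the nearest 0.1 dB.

Background correction is a power subtraction:
L_src = 10·log₁₀(10^(79.7/10) − 10^(76.7/10)) = 10·log₁₀(46550000) = 76.7 dB SPL.

76.7 dB SPL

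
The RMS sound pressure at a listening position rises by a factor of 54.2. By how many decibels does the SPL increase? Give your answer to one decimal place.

SPL change from a pressure ratio uses the 20·log₁₀ form:
20·log₁₀(54.2) = 34.7 dB.

34.7 dB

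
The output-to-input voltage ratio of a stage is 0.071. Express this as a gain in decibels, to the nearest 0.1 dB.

-23.0 dB

Voltage ratio → dB uses the 20·log₁₀ form:
20·log₁₀(0.071) = -23.0 dB.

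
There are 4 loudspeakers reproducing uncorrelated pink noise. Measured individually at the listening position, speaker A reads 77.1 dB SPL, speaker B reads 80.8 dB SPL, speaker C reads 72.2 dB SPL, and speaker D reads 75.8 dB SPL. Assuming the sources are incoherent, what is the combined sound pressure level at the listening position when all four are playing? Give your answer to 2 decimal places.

83.54 dB SPL

Incoherent sources sum as intensities:
L_total = 10·log₁₀(10^(77.1/10) + 10^(80.8/10) + 10^(72.2/10) + 10^(75.8/10)) = 10·log₁₀(226100000) = 83.54 dB SPL.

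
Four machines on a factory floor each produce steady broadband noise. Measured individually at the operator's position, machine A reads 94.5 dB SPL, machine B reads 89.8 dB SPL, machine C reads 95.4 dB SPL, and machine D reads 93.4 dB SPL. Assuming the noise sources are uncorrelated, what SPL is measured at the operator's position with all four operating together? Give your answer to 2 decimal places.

99.74 dB SPL

Incoherent sources sum as intensities:
L_total = 10·log₁₀(10^(94.5/10) + 10^(89.8/10) + 10^(95.4/10) + 10^(93.4/10)) = 10·log₁₀(9429000000) = 99.74 dB SPL.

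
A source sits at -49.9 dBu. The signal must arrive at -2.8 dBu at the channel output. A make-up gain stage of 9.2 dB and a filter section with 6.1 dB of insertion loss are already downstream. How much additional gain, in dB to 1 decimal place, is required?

The required make-up gain is the shortfall in the dB sum.
G = -2.8 − (-49.9) − 9.2 + 6.1 = 44.0 dB.

44.0 dB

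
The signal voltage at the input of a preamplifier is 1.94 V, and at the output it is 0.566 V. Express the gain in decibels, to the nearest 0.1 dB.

-10.7 dB

For a voltage ratio, dB = 20·log₁₀(V₂/V₁).
20·log₁₀(0.566/1.94) = 20·log₁₀(0.2918) = -10.7 dB.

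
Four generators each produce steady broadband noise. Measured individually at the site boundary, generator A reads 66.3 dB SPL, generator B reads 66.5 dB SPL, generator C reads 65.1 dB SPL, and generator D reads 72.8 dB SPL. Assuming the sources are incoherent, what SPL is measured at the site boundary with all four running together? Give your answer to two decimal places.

74.92 dB SPL

Incoherent sources sum as intensities:
L_total = 10·log₁₀(10^(66.3/10) + 10^(66.5/10) + 10^(65.1/10) + 10^(72.8/10)) = 10·log₁₀(31020000) = 74.92 dB SPL.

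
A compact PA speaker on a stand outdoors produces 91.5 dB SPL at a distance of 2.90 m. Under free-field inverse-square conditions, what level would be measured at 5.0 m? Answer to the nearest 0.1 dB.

86.8 dB SPL

For a point source in a free field, ΔL = −20·log₁₀(d₂/d₁).
ΔL = −20·log₁₀(5.0/2.90) = -4.73 dB, so L₂ = 91.5 + (-4.73) = 86.8 dB SPL.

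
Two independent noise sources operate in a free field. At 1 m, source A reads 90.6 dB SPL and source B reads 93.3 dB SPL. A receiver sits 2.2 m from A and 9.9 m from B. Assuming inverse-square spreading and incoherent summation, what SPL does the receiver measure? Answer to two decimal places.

84.13 dB SPL

At the listener: L_A = 90.6 − 20·log₁₀(2.2) = 83.752 dB; L_B = 93.3 − 20·log₁₀(9.9) = 73.387 dB.
Combined: 10·log₁₀(10^(83.752/10)+10^(73.387/10)) = 84.13 dB SPL.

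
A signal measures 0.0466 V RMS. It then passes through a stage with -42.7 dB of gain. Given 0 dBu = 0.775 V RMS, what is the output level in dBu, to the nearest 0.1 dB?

Input level: 20·log₁₀(0.0466/0.775) = -24.42 dBu.
Output: -24.42 − 42.7 = -67.1 dBu.

-67.1 dBu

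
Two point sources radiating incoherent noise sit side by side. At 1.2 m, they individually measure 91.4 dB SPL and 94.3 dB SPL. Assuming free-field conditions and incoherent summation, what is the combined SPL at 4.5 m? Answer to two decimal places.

84.62 dB SPL

Combined at 1.2 m: 10·log₁₀(10^(91.4/10)+10^(94.3/10)) = 96.098 dB SPL.
Then apply −20·log₁₀(4.5/1.2) = -11.481 dB → 84.62 dB SPL.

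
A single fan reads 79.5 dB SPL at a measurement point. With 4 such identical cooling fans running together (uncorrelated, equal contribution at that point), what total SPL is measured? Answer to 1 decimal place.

4 equal incoherent sources raise the level by 10·log₁₀(4) = 6.02 dB.
L_total = 79.5 + 6.02 = 85.5 dB SPL.

85.5 dB SPL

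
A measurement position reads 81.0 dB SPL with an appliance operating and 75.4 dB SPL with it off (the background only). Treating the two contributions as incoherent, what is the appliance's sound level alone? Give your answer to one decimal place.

79.6 dB SPL

Background correction is a power subtraction:
L_src = 10·log₁₀(10^(81.0/10) − 10^(75.4/10)) = 10·log₁₀(91220000) = 79.6 dB SPL.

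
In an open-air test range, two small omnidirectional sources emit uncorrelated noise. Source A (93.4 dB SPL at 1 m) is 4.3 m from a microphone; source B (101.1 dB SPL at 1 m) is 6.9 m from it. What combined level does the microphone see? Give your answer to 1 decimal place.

At the listener: L_A = 93.4 − 20·log₁₀(4.3) = 80.73 dB; L_B = 101.1 − 20·log₁₀(6.9) = 84.32 dB.
Combined: 10·log₁₀(10^(80.73/10)+10^(84.32/10)) = 85.9 dB SPL.

85.9 dB SPL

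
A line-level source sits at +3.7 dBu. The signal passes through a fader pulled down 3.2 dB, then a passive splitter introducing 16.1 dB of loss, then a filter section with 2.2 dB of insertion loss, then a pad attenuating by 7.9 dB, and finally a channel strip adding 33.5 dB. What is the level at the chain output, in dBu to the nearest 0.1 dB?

In dB, series stages simply add:
+3.7 − 3.2 − 16.1 − 2.2 − 7.9 + 33.5 = +7.8 dBu.

+7.8 dBu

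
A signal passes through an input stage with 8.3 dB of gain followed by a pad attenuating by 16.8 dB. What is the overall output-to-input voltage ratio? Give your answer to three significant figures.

Net gain = 8.3 + (−16.8) = -8.5 dB.
Voltage ratio = 10^(-8.5/20) = 0.376.

0.376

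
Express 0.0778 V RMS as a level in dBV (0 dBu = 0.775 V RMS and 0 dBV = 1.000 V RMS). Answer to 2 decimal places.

dBV = 20·log₁₀(V / 1.000 V).
20·log₁₀(0.0778/1.000) = -22.18 dBV.

-22.18 dBV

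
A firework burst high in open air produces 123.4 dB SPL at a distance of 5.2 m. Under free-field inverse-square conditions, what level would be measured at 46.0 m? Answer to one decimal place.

For a point source in a free field, ΔL = −20·log₁₀(d₂/d₁).
ΔL = −20·log₁₀(46.0/5.2) = -18.94 dB, so L₂ = 123.4 + (-18.94) = 104.5 dB SPL.

104.5 dB SPL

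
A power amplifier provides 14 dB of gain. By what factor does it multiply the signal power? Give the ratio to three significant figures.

Power ratio = 10^(dB/10).
10^(14/10) = 10^(1.400) = 25.1.

25.1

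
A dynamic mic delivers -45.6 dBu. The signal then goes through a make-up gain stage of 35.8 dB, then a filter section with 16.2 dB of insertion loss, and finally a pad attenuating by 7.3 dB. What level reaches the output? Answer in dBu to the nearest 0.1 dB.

-33.3 dBu

Cascaded gains and losses add directly in dB.
-45.6 + 35.8 − 16.2 − 7.3 = -33.3 dBu.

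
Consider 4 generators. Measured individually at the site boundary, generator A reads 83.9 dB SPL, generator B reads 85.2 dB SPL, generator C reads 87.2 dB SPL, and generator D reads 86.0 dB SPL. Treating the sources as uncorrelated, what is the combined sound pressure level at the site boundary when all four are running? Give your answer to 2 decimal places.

Uncorrelated sources add in intensity (power), not in dB.
L_total = 10·log₁₀(10^(83.9/10) + 10^(85.2/10) + 10^(87.2/10) + 10^(86.0/10)) = 10·log₁₀(1500000000) = 91.76 dB SPL.

91.76 dB SPL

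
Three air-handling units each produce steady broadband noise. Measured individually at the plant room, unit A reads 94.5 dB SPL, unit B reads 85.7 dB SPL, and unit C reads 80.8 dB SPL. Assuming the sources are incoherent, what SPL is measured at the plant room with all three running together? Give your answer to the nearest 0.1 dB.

Add the sources as powers (linear), then convert back to dB:
L_total = 10·log₁₀(10^(94.5/10) + 10^(85.7/10) + 10^(80.8/10)) = 10·log₁₀(3310000000) = 95.2 dB SPL.

95.2 dB SPL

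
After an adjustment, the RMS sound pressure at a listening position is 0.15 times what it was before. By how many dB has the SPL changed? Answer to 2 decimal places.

-16.48 dB

SPL change from a pressure ratio uses the 20·log₁₀ form:
20·log₁₀(0.15) = -16.48 dB.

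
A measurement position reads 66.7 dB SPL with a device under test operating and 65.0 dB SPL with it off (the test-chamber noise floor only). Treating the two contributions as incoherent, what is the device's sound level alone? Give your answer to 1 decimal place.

61.8 dB SPL

Background correction is a power subtraction:
L_src = 10·log₁₀(10^(66.7/10) − 10^(65.0/10)) = 10·log₁₀(1515000) = 61.8 dB SPL.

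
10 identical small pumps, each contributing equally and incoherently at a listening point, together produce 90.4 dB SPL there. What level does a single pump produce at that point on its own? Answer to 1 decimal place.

10 equal incoherent sources add 10·log₁₀(10) = 10.00 dB over one source.
L_one = 90.4 − 10.00 = 80.4 dB SPL.

80.4 dB SPL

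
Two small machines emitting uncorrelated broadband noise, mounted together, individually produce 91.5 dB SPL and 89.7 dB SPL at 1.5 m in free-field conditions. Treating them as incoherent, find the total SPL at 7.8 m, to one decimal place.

Combined at 1.5 m: 10·log₁₀(10^(91.5/10)+10^(89.7/10)) = 93.70 dB SPL.
Then apply −20·log₁₀(7.8/1.5) = -14.32 dB → 79.4 dB SPL.

79.4 dB SPL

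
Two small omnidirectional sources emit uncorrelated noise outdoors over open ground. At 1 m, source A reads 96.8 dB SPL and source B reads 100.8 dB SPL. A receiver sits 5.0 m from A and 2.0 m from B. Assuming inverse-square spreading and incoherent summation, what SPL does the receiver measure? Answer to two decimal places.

At the listener: L_A = 96.8 − 20·log₁₀(5.0) = 82.821 dB; L_B = 100.8 − 20·log₁₀(2.0) = 94.779 dB.
Combined: 10·log₁₀(10^(82.821/10)+10^(94.779/10)) = 95.05 dB SPL.

95.05 dB SPL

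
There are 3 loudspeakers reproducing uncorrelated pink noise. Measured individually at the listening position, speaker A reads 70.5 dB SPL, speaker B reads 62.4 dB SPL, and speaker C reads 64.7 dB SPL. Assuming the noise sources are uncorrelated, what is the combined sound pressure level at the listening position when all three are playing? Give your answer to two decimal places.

Incoherent sources sum as intensities:
L_total = 10·log₁₀(10^(70.5/10) + 10^(62.4/10) + 10^(64.7/10)) = 10·log₁₀(15910000) = 72.02 dB SPL.

72.02 dB SPL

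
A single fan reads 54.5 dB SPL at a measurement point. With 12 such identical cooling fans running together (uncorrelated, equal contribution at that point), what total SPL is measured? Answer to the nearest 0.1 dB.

12 equal incoherent sources raise the level by 10·log₁₀(12) = 10.79 dB.
L_total = 54.5 + 10.79 = 65.3 dB SPL.

65.3 dB SPL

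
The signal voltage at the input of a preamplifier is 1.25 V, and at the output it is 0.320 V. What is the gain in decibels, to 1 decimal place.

For a voltage ratio, dB = 20·log₁₀(V₂/V₁).
20·log₁₀(0.320/1.25) = 20·log₁₀(0.2560) = -11.8 dB.

-11.8 dB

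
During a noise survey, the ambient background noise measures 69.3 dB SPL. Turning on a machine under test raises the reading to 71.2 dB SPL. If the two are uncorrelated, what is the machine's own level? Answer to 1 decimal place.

66.7 dB SPL

Background correction is a power subtraction:
L_src = 10·log₁₀(10^(71.2/10) − 10^(69.3/10)) = 10·log₁₀(4671000) = 66.7 dB SPL.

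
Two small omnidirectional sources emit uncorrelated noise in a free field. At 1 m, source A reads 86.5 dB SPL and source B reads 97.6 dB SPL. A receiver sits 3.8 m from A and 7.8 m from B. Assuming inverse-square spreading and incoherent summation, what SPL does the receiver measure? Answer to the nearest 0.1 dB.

81.0 dB SPL

At the listener: L_A = 86.5 − 20·log₁₀(3.8) = 74.90 dB; L_B = 97.6 − 20·log₁₀(7.8) = 79.76 dB.
Combined: 10·log₁₀(10^(74.90/10)+10^(79.76/10)) = 81.0 dB SPL.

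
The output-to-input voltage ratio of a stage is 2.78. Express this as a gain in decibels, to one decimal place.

Voltage is an amplitude quantity, so gain = 20·log₁₀(V_out/V_in).
20·log₁₀(2.78) = 8.9 dB.

8.9 dB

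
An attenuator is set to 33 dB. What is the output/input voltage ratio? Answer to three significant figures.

Voltage ratio = 10^(dB/20).
10^(-33/20) = 10^(-1.650) = 0.0224.

0.0224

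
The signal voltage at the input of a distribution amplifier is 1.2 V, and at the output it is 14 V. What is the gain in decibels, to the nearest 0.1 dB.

21.3 dB

Voltage is an amplitude quantity, so gain = 20·log₁₀(V_out/V_in).
20·log₁₀(14/1.2) = 20·log₁₀(11.67) = 21.3 dB.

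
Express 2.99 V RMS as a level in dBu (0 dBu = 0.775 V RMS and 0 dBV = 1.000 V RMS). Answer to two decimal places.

+11.73 dBu

dBu = 20·log₁₀(V / 0.775 V).
20·log₁₀(2.99/0.775) = +11.73 dBu.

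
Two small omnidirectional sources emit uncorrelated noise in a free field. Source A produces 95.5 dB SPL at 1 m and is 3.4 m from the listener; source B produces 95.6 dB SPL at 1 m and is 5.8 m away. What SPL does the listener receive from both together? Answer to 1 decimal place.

86.2 dB SPL

At the listener: L_A = 95.5 − 20·log₁₀(3.4) = 84.87 dB; L_B = 95.6 − 20·log₁₀(5.8) = 80.33 dB.
Combined: 10·log₁₀(10^(84.87/10)+10^(80.33/10)) = 86.2 dB SPL.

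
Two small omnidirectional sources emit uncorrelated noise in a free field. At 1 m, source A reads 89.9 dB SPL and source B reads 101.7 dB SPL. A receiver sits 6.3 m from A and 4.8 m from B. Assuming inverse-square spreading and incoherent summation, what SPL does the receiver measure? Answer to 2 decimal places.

88.24 dB SPL

At the listener: L_A = 89.9 − 20·log₁₀(6.3) = 73.913 dB; L_B = 101.7 − 20·log₁₀(4.8) = 88.075 dB.
Combined: 10·log₁₀(10^(73.913/10)+10^(88.075/10)) = 88.24 dB SPL.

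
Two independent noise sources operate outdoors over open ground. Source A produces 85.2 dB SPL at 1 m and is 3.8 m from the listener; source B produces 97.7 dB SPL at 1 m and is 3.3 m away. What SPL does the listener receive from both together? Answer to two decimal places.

At the listener: L_A = 85.2 − 20·log₁₀(3.8) = 73.604 dB; L_B = 97.7 − 20·log₁₀(3.3) = 87.330 dB.
Combined: 10·log₁₀(10^(73.604/10)+10^(87.330/10)) = 87.51 dB SPL.

87.51 dB SPL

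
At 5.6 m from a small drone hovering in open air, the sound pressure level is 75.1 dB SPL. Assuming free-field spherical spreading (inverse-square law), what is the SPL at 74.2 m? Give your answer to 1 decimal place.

52.7 dB SPL

Inverse-square spreading gives ΔL = −20·log₁₀(d₂/d₁).
ΔL = −20·log₁₀(74.2/5.6) = -22.44 dB, so L₂ = 75.1 + (-22.44) = 52.7 dB SPL.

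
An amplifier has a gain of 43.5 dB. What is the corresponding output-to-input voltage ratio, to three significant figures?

150

Voltage ratio = 10^(dB/20).
10^(43.5/20) = 10^(2.175) = 150.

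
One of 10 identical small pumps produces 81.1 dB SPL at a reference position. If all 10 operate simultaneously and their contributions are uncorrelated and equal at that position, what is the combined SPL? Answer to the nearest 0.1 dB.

91.1 dB SPL

10 equal incoherent sources raise the level by 10·log₁₀(10) = 10.00 dB.
L_total = 81.1 + 10.00 = 91.1 dB SPL.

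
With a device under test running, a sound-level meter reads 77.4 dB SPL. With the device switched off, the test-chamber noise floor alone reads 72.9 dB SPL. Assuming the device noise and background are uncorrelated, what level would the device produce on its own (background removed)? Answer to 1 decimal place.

75.5 dB SPL

Remove the background by subtracting linear intensities:
L_src = 10·log₁₀(10^(77.4/10) − 10^(72.9/10)) = 10·log₁₀(35460000) = 75.5 dB SPL.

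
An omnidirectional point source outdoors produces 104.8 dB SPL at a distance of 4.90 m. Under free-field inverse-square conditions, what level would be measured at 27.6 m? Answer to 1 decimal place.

Inverse-square spreading gives ΔL = −20·log₁₀(d₂/d₁).
ΔL = −20·log₁₀(27.6/4.90) = -15.01 dB, so L₂ = 104.8 + (-15.01) = 89.8 dB SPL.

89.8 dB SPL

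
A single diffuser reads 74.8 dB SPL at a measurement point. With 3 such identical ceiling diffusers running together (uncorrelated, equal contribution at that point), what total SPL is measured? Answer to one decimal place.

3 equal incoherent sources raise the level by 10·log₁₀(3) = 4.77 dB.
L_total = 74.8 + 4.77 = 79.6 dB SPL.

79.6 dB SPL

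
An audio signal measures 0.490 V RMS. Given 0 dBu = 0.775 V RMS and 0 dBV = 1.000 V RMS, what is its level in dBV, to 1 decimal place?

-6.2 dBV

dBV = 20·log₁₀(V / 1.000 V).
20·log₁₀(0.490/1.000) = -6.2 dBV.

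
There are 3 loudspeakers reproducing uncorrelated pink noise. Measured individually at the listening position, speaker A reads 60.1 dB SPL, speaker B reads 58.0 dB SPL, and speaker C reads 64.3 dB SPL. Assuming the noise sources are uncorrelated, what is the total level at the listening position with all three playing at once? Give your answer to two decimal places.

66.38 dB SPL

Add the sources as powers (linear), then convert back to dB:
L_total = 10·log₁₀(10^(60.1/10) + 10^(58.0/10) + 10^(64.3/10)) = 10·log₁₀(4346000) = 66.38 dB SPL.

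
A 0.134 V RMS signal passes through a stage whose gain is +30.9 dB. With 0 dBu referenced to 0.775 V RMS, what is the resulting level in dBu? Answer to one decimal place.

+15.7 dBu

Input level: 20·log₁₀(0.134/0.775) = -15.24 dBu.
Output: -15.24 + 30.9 = +15.7 dBu.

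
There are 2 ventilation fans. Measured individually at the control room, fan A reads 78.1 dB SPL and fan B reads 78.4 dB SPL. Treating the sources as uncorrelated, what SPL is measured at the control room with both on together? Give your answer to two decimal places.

Uncorrelated sources add in intensity (power), not in dB.
L_total = 10·log₁₀(10^(78.1/10) + 10^(78.4/10)) = 10·log₁₀(133700000) = 81.26 dB SPL.

81.26 dB SPL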